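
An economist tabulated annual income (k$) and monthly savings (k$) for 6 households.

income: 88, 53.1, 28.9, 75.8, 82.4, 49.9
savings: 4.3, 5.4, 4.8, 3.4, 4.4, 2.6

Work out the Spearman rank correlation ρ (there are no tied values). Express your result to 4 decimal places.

Rank income: 6, 3, 1, 4, 5, 2
Rank savings: 3, 6, 5, 2, 4, 1
d = rank(income) − rank(savings): 3, -3, -4, 2, 1, 1; Σd² = 40
ρ = 1 − 6Σd² / [n(n²−1)] = 1 − 6×40 / (6×35) = 1 − 240/210 ≈ -0.1429

-0.1429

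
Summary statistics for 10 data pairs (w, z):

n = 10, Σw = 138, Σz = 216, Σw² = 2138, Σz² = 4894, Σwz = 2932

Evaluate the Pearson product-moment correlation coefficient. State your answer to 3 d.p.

-0.211

r = (nΣwz − ΣwΣz) / √[(nΣw² − (Σw)²)(nΣz² − (Σz)²)]
Numerator: 10×2932 − 138×216 = -488
Denominator: √[(21380 − 19044)(48940 − 46656)] = √[2336 × 2284] = 2309.8537
r = -488 / 2309.8537 ≈ -0.211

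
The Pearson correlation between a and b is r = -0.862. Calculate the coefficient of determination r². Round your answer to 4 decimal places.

r² = (-0.862)² = 0.7430

0.7430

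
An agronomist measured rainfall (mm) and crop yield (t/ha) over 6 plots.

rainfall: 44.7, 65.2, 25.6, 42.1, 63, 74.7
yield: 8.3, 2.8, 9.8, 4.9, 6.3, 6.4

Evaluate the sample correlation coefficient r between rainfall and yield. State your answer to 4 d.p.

-0.6126

n = 6, Σx = 315.3, Σy = 38.5, Σx² = 18225.99, Σy² = 277.43, Σxy = 1885.72
nΣxy − ΣxΣy = 11314.32 − 12139.05 = -824.73
nΣx² − (Σx)² = 109355.94 − 99414.09 = 9941.85; nΣy² − (Σy)² = 1664.58 − 1482.25 = 182.33
r = -824.73 / √(9941.85 × 182.33) = -824.73 / 1346.3646 ≈ -0.6126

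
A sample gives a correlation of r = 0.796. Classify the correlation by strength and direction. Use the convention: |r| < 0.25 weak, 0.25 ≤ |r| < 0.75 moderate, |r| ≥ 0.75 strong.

strong positive

r = 0.796 > 0 so the relationship is positive.
|r| = 0.796, which falls in the strong range.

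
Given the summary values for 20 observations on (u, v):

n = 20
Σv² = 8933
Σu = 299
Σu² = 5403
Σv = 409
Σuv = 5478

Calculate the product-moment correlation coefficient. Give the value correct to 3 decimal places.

-0.874

r = (nΣuv − ΣuΣv) / √[(nΣu² − (Σu)²)(nΣv² − (Σv)²)]
Numerator: 20×5478 − 299×409 = -12731
Denominator: √[(108060 − 89401)(178660 − 167281)] = √[18659 × 11379] = 14571.2306
r = -12731 / 14571.2306 ≈ -0.874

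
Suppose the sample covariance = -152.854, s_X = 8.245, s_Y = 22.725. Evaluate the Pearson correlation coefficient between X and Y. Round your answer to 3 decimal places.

-0.816

r = Cov(X,Y) / (s_X · s_Y) = -152.854 / (8.245 × 22.725)
  = -152.854 / 187.3676 ≈ -0.816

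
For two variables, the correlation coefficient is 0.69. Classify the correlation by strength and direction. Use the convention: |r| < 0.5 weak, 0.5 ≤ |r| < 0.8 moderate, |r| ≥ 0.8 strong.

r = 0.69 > 0 so the relationship is positive.
|r| = 0.69, which falls in the moderate range.

moderate positive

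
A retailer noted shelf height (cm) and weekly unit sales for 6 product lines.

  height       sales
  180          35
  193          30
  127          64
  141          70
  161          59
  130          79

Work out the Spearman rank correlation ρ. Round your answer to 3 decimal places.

-0.829

Rank height: 5, 6, 1, 3, 4, 2
Rank sales: 2, 1, 4, 5, 3, 6
d = rank(height) − rank(sales): 3, 5, -3, -2, 1, -4; Σd² = 64
ρ = 1 − 6Σd² / [n(n²−1)] = 1 − 6×64 / (6×35) = 1 − 384/210 ≈ -0.829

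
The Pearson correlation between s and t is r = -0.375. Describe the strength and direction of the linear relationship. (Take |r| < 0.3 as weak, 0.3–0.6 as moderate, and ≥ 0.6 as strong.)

moderate negative

r = -0.375 < 0 so the relationship is negative.
|r| = 0.375, which falls in the moderate range.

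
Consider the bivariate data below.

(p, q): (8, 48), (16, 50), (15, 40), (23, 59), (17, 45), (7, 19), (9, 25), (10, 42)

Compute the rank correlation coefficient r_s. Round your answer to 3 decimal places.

Rank p: 2, 6, 5, 8, 7, 1, 3, 4
Rank q: 6, 7, 3, 8, 5, 1, 2, 4
d = rank(p) − rank(q): -4, -1, 2, 0, 2, 0, 1, 0; Σd² = 26
ρ = 1 − 6Σd² / [n(n²−1)] = 1 − 6×26 / (8×63) = 1 − 156/504 ≈ 0.690

0.690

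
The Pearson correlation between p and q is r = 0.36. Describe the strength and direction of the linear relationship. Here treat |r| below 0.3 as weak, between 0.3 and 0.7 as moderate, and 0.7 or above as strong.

moderate positive

r = 0.36 > 0 so the relationship is positive.
|r| = 0.36, which falls in the moderate range.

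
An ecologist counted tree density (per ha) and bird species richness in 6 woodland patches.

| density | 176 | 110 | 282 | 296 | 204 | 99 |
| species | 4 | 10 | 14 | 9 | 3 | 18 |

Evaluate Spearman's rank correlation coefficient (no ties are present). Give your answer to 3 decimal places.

-0.371

Rank density: 3, 2, 5, 6, 4, 1
Rank species: 2, 4, 5, 3, 1, 6
d = rank(density) − rank(species): 1, -2, 0, 3, 3, -5; Σd² = 48
ρ = 1 − 6Σd² / [n(n²−1)] = 1 − 6×48 / (6×35) = 1 − 288/210 ≈ -0.371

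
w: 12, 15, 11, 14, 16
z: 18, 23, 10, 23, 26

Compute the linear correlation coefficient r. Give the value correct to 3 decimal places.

n = 5, Σw = 68, Σz = 100, Σw² = 942, Σz² = 2158, Σwz = 1409
nΣwz − ΣwΣz = 7045 − 6800 = 245
nΣw² − (Σw)² = 4710 − 4624 = 86; nΣz² − (Σz)² = 10790 − 10000 = 790
r = 245 / √(86 × 790) = 245 / 260.6530 ≈ 0.940

0.940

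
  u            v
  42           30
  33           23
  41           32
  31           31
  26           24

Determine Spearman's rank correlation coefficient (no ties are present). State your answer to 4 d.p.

0.3000

Rank u: 5, 3, 4, 2, 1
Rank v: 3, 1, 5, 4, 2
d = rank(u) − rank(v): 2, 2, -1, -2, -1; Σd² = 14
ρ = 1 − 6Σd² / [n(n²−1)] = 1 − 6×14 / (5×24) = 1 − 84/120 ≈ 0.3000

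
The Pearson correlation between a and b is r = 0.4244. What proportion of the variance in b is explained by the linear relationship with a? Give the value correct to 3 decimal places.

0.180

r² = (0.4244)² = 0.180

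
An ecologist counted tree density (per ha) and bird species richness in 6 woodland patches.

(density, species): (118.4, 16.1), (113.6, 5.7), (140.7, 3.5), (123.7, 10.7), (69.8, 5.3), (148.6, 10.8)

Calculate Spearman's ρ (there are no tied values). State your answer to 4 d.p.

0.2000

Rank density: 3, 2, 5, 4, 1, 6
Rank species: 6, 3, 1, 4, 2, 5
d = rank(density) − rank(species): -3, -1, 4, 0, -1, 1; Σd² = 28
ρ = 1 − 6Σd² / [n(n²−1)] = 1 − 6×28 / (6×35) = 1 − 168/210 ≈ 0.2000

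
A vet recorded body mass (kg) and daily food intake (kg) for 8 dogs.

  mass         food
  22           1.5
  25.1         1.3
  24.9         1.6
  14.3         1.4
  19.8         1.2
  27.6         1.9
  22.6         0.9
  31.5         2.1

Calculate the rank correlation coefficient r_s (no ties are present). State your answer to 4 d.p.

Rank mass: 3, 6, 5, 1, 2, 7, 4, 8
Rank food: 5, 3, 6, 4, 2, 7, 1, 8
d = rank(mass) − rank(food): -2, 3, -1, -3, 0, 0, 3, 0; Σd² = 32
ρ = 1 − 6Σd² / [n(n²−1)] = 1 − 6×32 / (8×63) = 1 − 192/504 ≈ 0.6190

0.6190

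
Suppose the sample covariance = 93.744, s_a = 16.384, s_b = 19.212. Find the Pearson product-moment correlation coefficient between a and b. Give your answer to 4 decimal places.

0.2978

r = Cov(a,b) / (s_a · s_b) = 93.744 / (16.384 × 19.212)
  = 93.744 / 314.7694 ≈ 0.2978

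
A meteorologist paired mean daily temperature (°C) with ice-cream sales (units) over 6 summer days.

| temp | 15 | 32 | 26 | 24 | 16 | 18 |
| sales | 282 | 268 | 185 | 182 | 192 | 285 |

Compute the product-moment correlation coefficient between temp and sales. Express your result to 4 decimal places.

-0.1478

n = 6, Σx = 131, Σy = 1394, Σx² = 3081, Σy² = 336786, Σxy = 30186
nΣxy − ΣxΣy = 181116 − 182614 = -1498
nΣx² − (Σx)² = 18486 − 17161 = 1325; nΣy² − (Σy)² = 2020716 − 1943236 = 77480
r = -1498 / √(1325 × 77480) = -1498 / 10132.1765 ≈ -0.1478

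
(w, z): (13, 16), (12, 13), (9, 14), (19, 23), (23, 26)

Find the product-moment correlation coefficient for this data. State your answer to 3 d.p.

0.967

n = 5, Σw = 76, Σz = 92, Σw² = 1284, Σz² = 1826, Σwz = 1525
nΣwz − ΣwΣz = 7625 − 6992 = 633
nΣw² − (Σw)² = 6420 − 5776 = 644; nΣz² − (Σz)² = 9130 − 8464 = 666
r = 633 / √(644 × 666) = 633 / 654.9076 ≈ 0.967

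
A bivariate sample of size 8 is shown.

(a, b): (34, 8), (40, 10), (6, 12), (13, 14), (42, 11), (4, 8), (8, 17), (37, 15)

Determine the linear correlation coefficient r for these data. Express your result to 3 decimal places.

n = 8, Σa = 184, Σb = 95, Σa² = 6174, Σb² = 1203, Σab = 2111
nΣab − ΣaΣb = 16888 − 17480 = -592
nΣa² − (Σa)² = 49392 − 33856 = 15536; nΣb² − (Σb)² = 9624 − 9025 = 599
r = -592 / √(15536 × 599) = -592 / 3050.5842 ≈ -0.194

-0.194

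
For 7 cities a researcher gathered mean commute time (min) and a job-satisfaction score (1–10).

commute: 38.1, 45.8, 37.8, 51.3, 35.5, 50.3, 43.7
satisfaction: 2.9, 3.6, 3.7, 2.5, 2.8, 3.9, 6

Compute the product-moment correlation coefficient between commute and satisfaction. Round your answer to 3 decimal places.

0.082

n = 7, Σx = 302.5, Σy = 25.4, Σx² = 13309.81, Σy² = 100.36, Σxy = 1101.25
nΣxy − ΣxΣy = 7708.75 − 7683.5 = 25.25
nΣx² − (Σx)² = 93168.67 − 91506.25 = 1662.42; nΣy² − (Σy)² = 702.52 − 645.16 = 57.36
r = 25.25 / √(1662.42 × 57.36) = 25.25 / 308.7983 ≈ 0.082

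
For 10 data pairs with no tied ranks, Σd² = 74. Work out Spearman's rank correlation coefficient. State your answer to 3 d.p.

0.552

ρ = 1 − 6Σd² / [n(n²−1)] = 1 − 6×74 / (10×99)
  = 1 − 444/990 = 1 − 0.4485 ≈ 0.552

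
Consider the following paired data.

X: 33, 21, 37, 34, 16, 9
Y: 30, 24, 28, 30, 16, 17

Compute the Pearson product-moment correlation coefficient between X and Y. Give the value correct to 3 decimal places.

n = 6, ΣX = 150, ΣY = 145, ΣX² = 4392, ΣY² = 3705, ΣXY = 3959
nΣXY − ΣXΣY = 23754 − 21750 = 2004
nΣX² − (ΣX)² = 26352 − 22500 = 3852; nΣY² − (ΣY)² = 22230 − 21025 = 1205
r = 2004 / √(3852 × 1205) = 2004 / 2154.4512 ≈ 0.930

0.930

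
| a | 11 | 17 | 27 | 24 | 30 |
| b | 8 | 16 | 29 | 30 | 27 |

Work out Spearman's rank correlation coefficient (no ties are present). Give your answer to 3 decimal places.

0.600

Rank a: 1, 2, 4, 3, 5
Rank b: 1, 2, 4, 5, 3
d = rank(a) − rank(b): 0, 0, 0, -2, 2; Σd² = 8
ρ = 1 − 6Σd² / [n(n²−1)] = 1 − 6×8 / (5×24) = 1 − 48/120 ≈ 0.600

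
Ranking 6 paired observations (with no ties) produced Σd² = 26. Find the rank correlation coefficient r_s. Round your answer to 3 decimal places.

0.257

ρ = 1 − 6Σd² / [n(n²−1)] = 1 − 6×26 / (6×35)
  = 1 − 156/210 = 1 − 0.7429 ≈ 0.257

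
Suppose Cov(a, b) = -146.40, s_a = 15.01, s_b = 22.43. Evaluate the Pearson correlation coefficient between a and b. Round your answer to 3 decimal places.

r = Cov(a,b) / (s_a · s_b) = -146.40 / (15.01 × 22.43)
  = -146.40 / 336.6743 ≈ -0.435

-0.435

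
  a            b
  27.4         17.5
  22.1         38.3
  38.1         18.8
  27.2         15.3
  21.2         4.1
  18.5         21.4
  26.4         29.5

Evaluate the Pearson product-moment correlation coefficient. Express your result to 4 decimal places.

n = 7, Σa = 180.9, Σb = 144.9, Σa² = 4919.27, Σb² = 3705.69, Σab = 3719.99
nΣab − ΣaΣb = 26039.93 − 26212.41 = -172.48
nΣa² − (Σa)² = 34434.89 − 32724.81 = 1710.08; nΣb² − (Σb)² = 25939.83 − 20996.01 = 4943.82
r = -172.48 / √(1710.08 × 4943.82) = -172.48 / 2907.6327 ≈ -0.0593

-0.0593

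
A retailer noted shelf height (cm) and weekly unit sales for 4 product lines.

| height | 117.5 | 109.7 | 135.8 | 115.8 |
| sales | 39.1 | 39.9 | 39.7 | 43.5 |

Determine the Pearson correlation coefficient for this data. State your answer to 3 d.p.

-0.230

n = 4, Σx = 478.8, Σy = 162.2, Σx² = 57691.62, Σy² = 6589.16, Σxy = 19399.84
nΣxy − ΣxΣy = 77599.36 − 77661.36 = -62
nΣx² − (Σx)² = 230766.48 − 229249.44 = 1517.04; nΣy² − (Σy)² = 26356.64 − 26308.84 = 47.8
r = -62 / √(1517.04 × 47.8) = -62 / 269.2852 ≈ -0.230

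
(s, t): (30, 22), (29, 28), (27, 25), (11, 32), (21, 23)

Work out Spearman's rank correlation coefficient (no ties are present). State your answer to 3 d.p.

-0.600

Rank s: 5, 4, 3, 1, 2
Rank t: 1, 4, 3, 5, 2
d = rank(s) − rank(t): 4, 0, 0, -4, 0; Σd² = 32
ρ = 1 − 6Σd² / [n(n²−1)] = 1 − 6×32 / (5×24) = 1 − 192/120 ≈ -0.600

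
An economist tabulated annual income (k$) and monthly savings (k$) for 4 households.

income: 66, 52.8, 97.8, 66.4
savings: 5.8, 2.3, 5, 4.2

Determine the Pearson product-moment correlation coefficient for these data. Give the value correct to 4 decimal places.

0.5600

n = 4, Σx = 283, Σy = 17.3, Σx² = 21117.64, Σy² = 81.57, Σxy = 1272.12
nΣxy − ΣxΣy = 5088.48 − 4895.9 = 192.58
nΣx² − (Σx)² = 84470.56 − 80089 = 4381.56; nΣy² − (Σy)² = 326.28 − 299.29 = 26.99
r = 192.58 / √(4381.56 × 26.99) = 192.58 / 343.8871 ≈ 0.5600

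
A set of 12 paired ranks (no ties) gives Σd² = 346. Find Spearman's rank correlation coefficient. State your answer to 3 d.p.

-0.210

ρ = 1 − 6Σd² / [n(n²−1)] = 1 − 6×346 / (12×143)
  = 1 − 2076/1716 = 1 − 1.2098 ≈ -0.210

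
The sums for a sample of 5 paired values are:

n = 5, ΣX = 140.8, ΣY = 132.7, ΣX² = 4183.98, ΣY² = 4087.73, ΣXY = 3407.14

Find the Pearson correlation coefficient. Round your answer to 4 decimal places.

-0.9364

r = (nΣXY − ΣXΣY) / √[(nΣX² − (ΣX)²)(nΣY² − (ΣY)²)]
Numerator: 5×3407.14 − 140.8×132.7 = -1648.46
Denominator: √[(20919.9 − 19824.64)(20438.65 − 17609.29)] = √[1095.26 × 2829.36] = 1760.3650
r = -1648.46 / 1760.3650 ≈ -0.9364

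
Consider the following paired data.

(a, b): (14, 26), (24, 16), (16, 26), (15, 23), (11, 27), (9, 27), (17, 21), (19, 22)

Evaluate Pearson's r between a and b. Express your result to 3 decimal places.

-0.912

n = 8, Σa = 125, Σb = 188, Σa² = 2105, Σb² = 4520, Σab = 2824
nΣab − ΣaΣb = 22592 − 23500 = -908
nΣa² − (Σa)² = 16840 − 15625 = 1215; nΣb² − (Σb)² = 36160 − 35344 = 816
r = -908 / √(1215 × 816) = -908 / 995.7108 ≈ -0.912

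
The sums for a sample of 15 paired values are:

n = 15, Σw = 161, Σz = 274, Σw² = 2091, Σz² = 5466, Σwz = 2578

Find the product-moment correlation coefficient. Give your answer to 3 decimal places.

r = (nΣwz − ΣwΣz) / √[(nΣw² − (Σw)²)(nΣz² − (Σz)²)]
Numerator: 15×2578 − 161×274 = -5444
Denominator: √[(31365 − 25921)(81990 − 75076)] = √[5444 × 6914] = 6135.1297
r = -5444 / 6135.1297 ≈ -0.887

-0.887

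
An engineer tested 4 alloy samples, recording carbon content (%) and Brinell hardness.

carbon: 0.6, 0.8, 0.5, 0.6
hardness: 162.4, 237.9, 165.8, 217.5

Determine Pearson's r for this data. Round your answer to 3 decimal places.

0.802

n = 4, Σx = 2.5, Σy = 783.6, Σx² = 1.61, Σy² = 157766.06, Σxy = 501.16
nΣxy − ΣxΣy = 2004.64 − 1959 = 45.64
nΣx² − (Σx)² = 6.44 − 6.25 = 0.19; nΣy² − (Σy)² = 631064.24 − 614028.96 = 17035.28
r = 45.64 / √(0.19 × 17035.28) = 45.64 / 56.8920 ≈ 0.802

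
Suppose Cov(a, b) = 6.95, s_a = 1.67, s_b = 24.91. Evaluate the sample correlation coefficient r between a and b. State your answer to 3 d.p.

r = Cov(a,b) / (s_a · s_b) = 6.95 / (1.67 × 24.91)
  = 6.95 / 41.5997 ≈ 0.167

0.167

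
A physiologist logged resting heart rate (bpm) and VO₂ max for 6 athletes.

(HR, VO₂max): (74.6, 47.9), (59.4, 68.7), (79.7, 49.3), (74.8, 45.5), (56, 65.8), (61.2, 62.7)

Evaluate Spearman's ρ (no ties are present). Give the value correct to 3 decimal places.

-0.771

Rank HR: 4, 2, 6, 5, 1, 3
Rank VO₂max: 2, 6, 3, 1, 5, 4
d = rank(HR) − rank(VO₂max): 2, -4, 3, 4, -4, -1; Σd² = 62
ρ = 1 − 6Σd² / [n(n²−1)] = 1 − 6×62 / (6×35) = 1 − 372/210 ≈ -0.771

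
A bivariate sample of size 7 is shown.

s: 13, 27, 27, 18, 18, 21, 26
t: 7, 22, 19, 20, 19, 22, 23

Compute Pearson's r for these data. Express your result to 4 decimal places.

n = 7, Σs = 150, Σt = 132, Σs² = 3392, Σt² = 2668, Σst = 2960
nΣst − ΣsΣt = 20720 − 19800 = 920
nΣs² − (Σs)² = 23744 − 22500 = 1244; nΣt² − (Σt)² = 18676 − 17424 = 1252
r = 920 / √(1244 × 1252) = 920 / 1247.9936 ≈ 0.7372

0.7372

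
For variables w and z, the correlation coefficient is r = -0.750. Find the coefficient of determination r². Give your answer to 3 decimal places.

r² = (-0.750)² = 0.563

0.563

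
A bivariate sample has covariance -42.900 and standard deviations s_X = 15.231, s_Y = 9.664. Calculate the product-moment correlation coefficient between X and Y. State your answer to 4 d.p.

r = Cov(X,Y) / (s_X · s_Y) = -42.900 / (15.231 × 9.664)
  = -42.900 / 147.1924 ≈ -0.2915

-0.2915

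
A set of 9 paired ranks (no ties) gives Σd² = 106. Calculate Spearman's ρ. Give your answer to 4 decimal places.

0.1167

ρ = 1 − 6Σd² / [n(n²−1)] = 1 − 6×106 / (9×80)
  = 1 − 636/720 = 1 − 0.88333 ≈ 0.1167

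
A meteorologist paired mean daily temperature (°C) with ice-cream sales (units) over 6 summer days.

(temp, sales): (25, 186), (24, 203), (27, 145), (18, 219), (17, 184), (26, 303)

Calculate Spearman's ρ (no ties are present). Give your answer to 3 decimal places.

Rank temp: 4, 3, 6, 2, 1, 5
Rank sales: 3, 4, 1, 5, 2, 6
d = rank(temp) − rank(sales): 1, -1, 5, -3, -1, -1; Σd² = 38
ρ = 1 − 6Σd² / [n(n²−1)] = 1 − 6×38 / (6×35) = 1 − 228/210 ≈ -0.086

-0.086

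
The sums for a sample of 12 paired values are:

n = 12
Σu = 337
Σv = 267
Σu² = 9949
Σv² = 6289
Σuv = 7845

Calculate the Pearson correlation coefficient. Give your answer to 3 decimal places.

r = (nΣuv − ΣuΣv) / √[(nΣu² − (Σu)²)(nΣv² − (Σv)²)]
Numerator: 12×7845 − 337×267 = 4161
Denominator: √[(119388 − 113569)(75468 − 71289)] = √[5819 × 4179] = 4931.2880
r = 4161 / 4931.2880 ≈ 0.844

0.844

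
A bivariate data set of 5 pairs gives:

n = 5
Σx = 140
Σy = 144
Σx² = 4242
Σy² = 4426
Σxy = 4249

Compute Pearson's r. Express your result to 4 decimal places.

0.7242

r = (nΣxy − ΣxΣy) / √[(nΣx² − (Σx)²)(nΣy² − (Σy)²)]
Numerator: 5×4249 − 140×144 = 1085
Denominator: √[(21210 − 19600)(22130 − 20736)] = √[1610 × 1394] = 1498.1121
r = 1085 / 1498.1121 ≈ 0.7242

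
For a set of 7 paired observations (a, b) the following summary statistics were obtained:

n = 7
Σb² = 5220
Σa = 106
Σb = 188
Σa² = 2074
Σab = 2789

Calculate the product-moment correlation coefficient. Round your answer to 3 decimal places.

r = (nΣab − ΣaΣb) / √[(nΣa² − (Σa)²)(nΣb² − (Σb)²)]
Numerator: 7×2789 − 106×188 = -405
Denominator: √[(14518 − 11236)(36540 − 35344)] = √[3282 × 1196] = 1981.2299
r = -405 / 1981.2299 ≈ -0.204

-0.204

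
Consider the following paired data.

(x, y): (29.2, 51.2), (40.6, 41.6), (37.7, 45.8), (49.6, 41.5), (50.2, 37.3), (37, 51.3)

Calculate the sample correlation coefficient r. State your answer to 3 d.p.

-0.878

n = 6, Σx = 244.3, Σy = 268.7, Σx² = 10271.49, Σy² = 12194.87, Σxy = 10739.62
nΣxy − ΣxΣy = 64437.72 − 65643.41 = -1205.69
nΣx² − (Σx)² = 61628.94 − 59682.49 = 1946.45; nΣy² − (Σy)² = 73169.22 − 72199.69 = 969.53
r = -1205.69 / √(1946.45 × 969.53) = -1205.69 / 1373.7328 ≈ -0.878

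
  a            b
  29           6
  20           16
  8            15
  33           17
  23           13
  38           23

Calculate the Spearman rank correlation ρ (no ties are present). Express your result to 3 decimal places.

0.486

Rank a: 4, 2, 1, 5, 3, 6
Rank b: 1, 4, 3, 5, 2, 6
d = rank(a) − rank(b): 3, -2, -2, 0, 1, 0; Σd² = 18
ρ = 1 − 6Σd² / [n(n²−1)] = 1 − 6×18 / (6×35) = 1 − 108/210 ≈ 0.486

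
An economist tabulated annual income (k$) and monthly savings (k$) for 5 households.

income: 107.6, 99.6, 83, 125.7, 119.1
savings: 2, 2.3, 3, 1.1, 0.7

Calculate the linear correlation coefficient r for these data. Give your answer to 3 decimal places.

n = 5, Σx = 535, Σy = 9.1, Σx² = 58372.22, Σy² = 19.99, Σxy = 914.92
nΣxy − ΣxΣy = 4574.6 − 4868.5 = -293.9
nΣx² − (Σx)² = 291861.1 − 286225 = 5636.1; nΣy² − (Σy)² = 99.95 − 82.81 = 17.14
r = -293.9 / √(5636.1 × 17.14) = -293.9 / 310.8098 ≈ -0.946

-0.946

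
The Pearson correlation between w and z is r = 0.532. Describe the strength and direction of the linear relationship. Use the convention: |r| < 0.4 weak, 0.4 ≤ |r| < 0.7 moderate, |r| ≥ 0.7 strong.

r = 0.532 > 0 so the relationship is positive.
|r| = 0.532, which falls in the moderate range.

moderate positive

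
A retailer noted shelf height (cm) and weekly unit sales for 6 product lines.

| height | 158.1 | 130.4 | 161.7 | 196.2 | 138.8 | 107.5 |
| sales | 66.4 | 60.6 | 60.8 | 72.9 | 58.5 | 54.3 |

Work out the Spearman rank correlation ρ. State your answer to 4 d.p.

0.8857

Rank height: 4, 2, 5, 6, 3, 1
Rank sales: 5, 3, 4, 6, 2, 1
d = rank(height) − rank(sales): -1, -1, 1, 0, 1, 0; Σd² = 4
ρ = 1 − 6Σd² / [n(n²−1)] = 1 − 6×4 / (6×35) = 1 − 24/210 ≈ 0.8857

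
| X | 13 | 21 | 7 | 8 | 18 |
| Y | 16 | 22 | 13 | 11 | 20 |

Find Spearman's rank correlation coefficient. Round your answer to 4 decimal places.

0.9000

Rank X: 3, 5, 1, 2, 4
Rank Y: 3, 5, 2, 1, 4
d = rank(X) − rank(Y): 0, 0, -1, 1, 0; Σd² = 2
ρ = 1 − 6Σd² / [n(n²−1)] = 1 − 6×2 / (5×24) = 1 − 12/120 ≈ 0.9000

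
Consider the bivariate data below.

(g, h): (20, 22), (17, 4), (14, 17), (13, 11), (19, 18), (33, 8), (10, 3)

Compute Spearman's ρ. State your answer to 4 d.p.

Rank g: 6, 4, 3, 2, 5, 7, 1
Rank h: 7, 2, 5, 4, 6, 3, 1
d = rank(g) − rank(h): -1, 2, -2, -2, -1, 4, 0; Σd² = 30
ρ = 1 − 6Σd² / [n(n²−1)] = 1 − 6×30 / (7×48) = 1 − 180/336 ≈ 0.4643

0.4643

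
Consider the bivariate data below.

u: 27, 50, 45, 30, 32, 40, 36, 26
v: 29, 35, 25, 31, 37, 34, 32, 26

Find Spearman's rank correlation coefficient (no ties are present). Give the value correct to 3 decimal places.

Rank u: 2, 8, 7, 3, 4, 6, 5, 1
Rank v: 3, 7, 1, 4, 8, 6, 5, 2
d = rank(u) − rank(v): -1, 1, 6, -1, -4, 0, 0, -1; Σd² = 56
ρ = 1 − 6Σd² / [n(n²−1)] = 1 − 6×56 / (8×63) = 1 − 336/504 ≈ 0.333

0.333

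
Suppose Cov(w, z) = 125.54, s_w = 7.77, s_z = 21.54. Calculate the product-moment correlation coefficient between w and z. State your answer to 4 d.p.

r = Cov(w,z) / (s_w · s_z) = 125.54 / (7.77 × 21.54)
  = 125.54 / 167.3658 ≈ 0.7501

0.7501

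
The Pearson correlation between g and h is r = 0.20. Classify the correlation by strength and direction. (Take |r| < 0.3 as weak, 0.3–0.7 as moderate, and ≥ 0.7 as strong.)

r = 0.20 > 0 so the relationship is positive.
|r| = 0.20, which falls in the weak range.

weak positive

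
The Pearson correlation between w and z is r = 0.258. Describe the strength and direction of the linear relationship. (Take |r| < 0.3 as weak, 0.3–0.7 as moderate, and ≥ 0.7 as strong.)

weak positive

r = 0.258 > 0 so the relationship is positive.
|r| = 0.258, which falls in the weak range.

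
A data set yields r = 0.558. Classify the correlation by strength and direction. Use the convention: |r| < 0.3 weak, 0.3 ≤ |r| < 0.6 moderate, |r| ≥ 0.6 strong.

moderate positive

r = 0.558 > 0 so the relationship is positive.
|r| = 0.558, which falls in the moderate range.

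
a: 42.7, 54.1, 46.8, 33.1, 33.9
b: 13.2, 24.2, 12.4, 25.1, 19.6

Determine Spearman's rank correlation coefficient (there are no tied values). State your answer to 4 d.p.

Rank a: 3, 5, 4, 1, 2
Rank b: 2, 4, 1, 5, 3
d = rank(a) − rank(b): 1, 1, 3, -4, -1; Σd² = 28
ρ = 1 − 6Σd² / [n(n²−1)] = 1 − 6×28 / (5×24) = 1 − 168/120 ≈ -0.4000

-0.4000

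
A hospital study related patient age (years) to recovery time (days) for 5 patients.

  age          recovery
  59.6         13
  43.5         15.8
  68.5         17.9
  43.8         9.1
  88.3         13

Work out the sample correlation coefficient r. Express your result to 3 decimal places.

n = 5, Σx = 303.7, Σy = 68.8, Σx² = 19851.99, Σy² = 990.86, Σxy = 4234.73
nΣxy − ΣxΣy = 21173.65 − 20894.56 = 279.09
nΣx² − (Σx)² = 99259.95 − 92233.69 = 7026.26; nΣy² − (Σy)² = 4954.3 − 4733.44 = 220.86
r = 279.09 / √(7026.26 × 220.86) = 279.09 / 1245.7206 ≈ 0.224

0.224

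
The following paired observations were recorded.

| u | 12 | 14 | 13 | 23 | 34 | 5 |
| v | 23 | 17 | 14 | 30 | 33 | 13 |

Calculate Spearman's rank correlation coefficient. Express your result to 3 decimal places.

0.829

Rank u: 2, 4, 3, 5, 6, 1
Rank v: 4, 3, 2, 5, 6, 1
d = rank(u) − rank(v): -2, 1, 1, 0, 0, 0; Σd² = 6
ρ = 1 − 6Σd² / [n(n²−1)] = 1 − 6×6 / (6×35) = 1 − 36/210 ≈ 0.829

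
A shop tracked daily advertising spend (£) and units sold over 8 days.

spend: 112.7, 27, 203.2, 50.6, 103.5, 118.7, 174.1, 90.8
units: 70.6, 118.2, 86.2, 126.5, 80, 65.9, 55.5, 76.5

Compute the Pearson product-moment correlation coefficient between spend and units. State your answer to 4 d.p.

-0.6890

n = 8, Σx = 880.6, Σy = 679.4, Σx² = 120638.28, Σy² = 62063.6, Σxy = 67775.84
nΣxy − ΣxΣy = 542206.72 − 598279.64 = -56072.92
nΣx² − (Σx)² = 965106.24 − 775456.36 = 189649.88; nΣy² − (Σy)² = 496508.8 − 461584.36 = 34924.44
r = -56072.92 / √(189649.88 × 34924.44) = -56072.92 / 81384.3711 ≈ -0.6890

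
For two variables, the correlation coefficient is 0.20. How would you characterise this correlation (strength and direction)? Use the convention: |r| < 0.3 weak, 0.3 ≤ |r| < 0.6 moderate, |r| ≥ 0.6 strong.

weak positive

r = 0.20 > 0 so the relationship is positive.
|r| = 0.20, which falls in the weak range.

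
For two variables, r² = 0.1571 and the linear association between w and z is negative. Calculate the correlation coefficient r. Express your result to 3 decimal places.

-0.396

|r| = √0.1571 = 0.396
The association is negative, so r = −0.396.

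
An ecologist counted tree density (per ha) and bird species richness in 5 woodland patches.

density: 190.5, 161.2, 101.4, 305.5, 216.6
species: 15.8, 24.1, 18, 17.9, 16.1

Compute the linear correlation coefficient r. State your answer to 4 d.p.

n = 5, Σx = 975.2, Σy = 91.9, Σx² = 212803.46, Σy² = 1734.07, Σxy = 17675.73
nΣxy − ΣxΣy = 88378.65 − 89620.88 = -1242.23
nΣx² − (Σx)² = 1064017.3 − 951015.04 = 113002.26; nΣy² − (Σy)² = 8670.35 − 8445.61 = 224.74
r = -1242.23 / √(113002.26 × 224.74) = -1242.23 / 5039.4571 ≈ -0.2465

-0.2465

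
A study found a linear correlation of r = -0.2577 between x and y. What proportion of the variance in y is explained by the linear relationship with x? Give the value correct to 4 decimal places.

0.0664

r² = (-0.2577)² = 0.0664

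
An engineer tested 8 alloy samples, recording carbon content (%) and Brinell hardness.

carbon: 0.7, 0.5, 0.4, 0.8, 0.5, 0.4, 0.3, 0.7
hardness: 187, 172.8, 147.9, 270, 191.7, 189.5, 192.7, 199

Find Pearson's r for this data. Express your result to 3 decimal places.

n = 8, Σx = 4.3, Σy = 1550.6, Σx² = 2.53, Σy² = 308996.68, Σxy = 861.22
nΣxy − ΣxΣy = 6889.76 − 6667.58 = 222.18
nΣx² − (Σx)² = 20.24 − 18.49 = 1.75; nΣy² − (Σy)² = 2471973.44 − 2404360.36 = 67613.08
r = 222.18 / √(1.75 × 67613.08) = 222.18 / 343.9809 ≈ 0.646

0.646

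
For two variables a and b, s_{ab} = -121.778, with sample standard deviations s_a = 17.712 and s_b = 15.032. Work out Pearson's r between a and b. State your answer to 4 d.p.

r = Cov(a,b) / (s_a · s_b) = -121.778 / (17.712 × 15.032)
  = -121.778 / 266.2468 ≈ -0.4574

-0.4574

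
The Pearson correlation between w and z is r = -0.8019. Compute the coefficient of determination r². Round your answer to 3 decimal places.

r² = (-0.8019)² = 0.643

0.643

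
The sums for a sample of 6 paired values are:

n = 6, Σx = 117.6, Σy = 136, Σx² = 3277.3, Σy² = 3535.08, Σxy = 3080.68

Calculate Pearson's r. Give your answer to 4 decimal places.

r = (nΣxy − ΣxΣy) / √[(nΣx² − (Σx)²)(nΣy² − (Σy)²)]
Numerator: 6×3080.68 − 117.6×136 = 2490.48
Denominator: √[(19663.8 − 13829.76)(21210.48 − 18496)] = √[5834.04 × 2714.48] = 3979.4956
r = 2490.48 / 3979.4956 ≈ 0.6258

0.6258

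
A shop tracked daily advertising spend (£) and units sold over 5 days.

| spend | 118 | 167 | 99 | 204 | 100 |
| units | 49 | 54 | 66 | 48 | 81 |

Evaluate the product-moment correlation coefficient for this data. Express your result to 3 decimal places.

-0.690

n = 5, Σx = 688, Σy = 298, Σx² = 103230, Σy² = 18538, Σxy = 39226
nΣxy − ΣxΣy = 196130 − 205024 = -8894
nΣx² − (Σx)² = 516150 − 473344 = 42806; nΣy² − (Σy)² = 92690 − 88804 = 3886
r = -8894 / √(42806 × 3886) = -8894 / 12897.4461 ≈ -0.690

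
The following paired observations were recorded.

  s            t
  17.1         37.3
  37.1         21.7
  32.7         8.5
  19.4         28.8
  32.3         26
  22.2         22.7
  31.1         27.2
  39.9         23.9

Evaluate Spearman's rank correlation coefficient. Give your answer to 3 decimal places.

-0.714

Rank s: 1, 7, 6, 2, 5, 3, 4, 8
Rank t: 8, 2, 1, 7, 5, 3, 6, 4
d = rank(s) − rank(t): -7, 5, 5, -5, 0, 0, -2, 4; Σd² = 144
ρ = 1 − 6Σd² / [n(n²−1)] = 1 − 6×144 / (8×63) = 1 − 864/504 ≈ -0.714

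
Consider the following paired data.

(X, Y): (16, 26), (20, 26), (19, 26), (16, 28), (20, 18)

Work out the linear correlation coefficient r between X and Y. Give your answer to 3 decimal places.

n = 5, ΣX = 91, ΣY = 124, ΣX² = 1673, ΣY² = 3136, ΣXY = 2238
nΣXY − ΣXΣY = 11190 − 11284 = -94
nΣX² − (ΣX)² = 8365 − 8281 = 84; nΣY² − (ΣY)² = 15680 − 15376 = 304
r = -94 / √(84 × 304) = -94 / 159.7999 ≈ -0.588

-0.588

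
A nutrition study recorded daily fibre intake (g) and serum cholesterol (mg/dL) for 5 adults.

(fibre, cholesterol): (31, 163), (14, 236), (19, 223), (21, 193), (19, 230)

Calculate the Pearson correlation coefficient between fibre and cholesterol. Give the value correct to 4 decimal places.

-0.9392

n = 5, Σx = 104, Σy = 1045, Σx² = 2320, Σy² = 222143, Σxy = 21017
nΣxy − ΣxΣy = 105085 − 108680 = -3595
nΣx² − (Σx)² = 11600 − 10816 = 784; nΣy² − (Σy)² = 1110715 − 1092025 = 18690
r = -3595 / √(784 × 18690) = -3595 / 3827.9185 ≈ -0.9392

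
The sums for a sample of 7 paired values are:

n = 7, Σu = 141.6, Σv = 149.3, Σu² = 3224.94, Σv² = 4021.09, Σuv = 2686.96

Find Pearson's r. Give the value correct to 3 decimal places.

-0.607

r = (nΣuv − ΣuΣv) / √[(nΣu² − (Σu)²)(nΣv² − (Σv)²)]
Numerator: 7×2686.96 − 141.6×149.3 = -2332.16
Denominator: √[(22574.58 − 20050.56)(28147.63 − 22290.49)] = √[2524.02 × 5857.14] = 3844.9367
r = -2332.16 / 3844.9367 ≈ -0.607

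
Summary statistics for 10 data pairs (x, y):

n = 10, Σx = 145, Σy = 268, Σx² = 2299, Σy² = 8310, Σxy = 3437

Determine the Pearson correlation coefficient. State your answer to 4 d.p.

r = (nΣxy − ΣxΣy) / √[(nΣx² − (Σx)²)(nΣy² − (Σy)²)]
Numerator: 10×3437 − 145×268 = -4490
Denominator: √[(22990 − 21025)(83100 − 71824)] = √[1965 × 11276] = 4707.1584
r = -4490 / 4707.1584 ≈ -0.9539

-0.9539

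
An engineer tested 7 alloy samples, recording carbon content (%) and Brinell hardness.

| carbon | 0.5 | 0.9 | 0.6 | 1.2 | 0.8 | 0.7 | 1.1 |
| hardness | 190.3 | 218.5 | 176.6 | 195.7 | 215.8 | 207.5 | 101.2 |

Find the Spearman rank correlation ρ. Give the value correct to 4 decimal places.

0.1071

Rank carbon: 1, 5, 2, 7, 4, 3, 6
Rank hardness: 3, 7, 2, 4, 6, 5, 1
d = rank(carbon) − rank(hardness): -2, -2, 0, 3, -2, -2, 5; Σd² = 50
ρ = 1 − 6Σd² / [n(n²−1)] = 1 − 6×50 / (7×48) = 1 − 300/336 ≈ 0.1071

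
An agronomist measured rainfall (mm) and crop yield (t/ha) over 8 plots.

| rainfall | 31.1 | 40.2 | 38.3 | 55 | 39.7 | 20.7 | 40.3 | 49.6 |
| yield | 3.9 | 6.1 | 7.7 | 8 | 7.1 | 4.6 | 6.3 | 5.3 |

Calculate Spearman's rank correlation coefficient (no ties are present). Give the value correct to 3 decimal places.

0.524

Rank rainfall: 2, 5, 3, 8, 4, 1, 6, 7
Rank yield: 1, 4, 7, 8, 6, 2, 5, 3
d = rank(rainfall) − rank(yield): 1, 1, -4, 0, -2, -1, 1, 4; Σd² = 40
ρ = 1 − 6Σd² / [n(n²−1)] = 1 − 6×40 / (8×63) = 1 − 240/504 ≈ 0.524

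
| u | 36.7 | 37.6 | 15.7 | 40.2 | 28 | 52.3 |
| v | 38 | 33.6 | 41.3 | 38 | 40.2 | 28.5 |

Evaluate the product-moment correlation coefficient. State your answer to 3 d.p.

n = 6, Σu = 210.5, Σv = 219.6, Σu² = 8142.47, Σv² = 8150.94, Σuv = 7450.12
nΣuv − ΣuΣv = 44700.72 − 46225.8 = -1525.08
nΣu² − (Σu)² = 48854.82 − 44310.25 = 4544.57; nΣv² − (Σv)² = 48905.64 − 48224.16 = 681.48
r = -1525.08 / √(4544.57 × 681.48) = -1525.08 / 1759.8391 ≈ -0.867

-0.867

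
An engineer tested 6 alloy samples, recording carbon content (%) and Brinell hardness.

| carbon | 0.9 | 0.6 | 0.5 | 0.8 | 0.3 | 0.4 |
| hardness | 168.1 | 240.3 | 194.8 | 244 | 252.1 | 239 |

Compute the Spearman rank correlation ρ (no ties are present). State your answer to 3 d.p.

-0.486

Rank carbon: 6, 4, 3, 5, 1, 2
Rank hardness: 1, 4, 2, 5, 6, 3
d = rank(carbon) − rank(hardness): 5, 0, 1, 0, -5, -1; Σd² = 52
ρ = 1 − 6Σd² / [n(n²−1)] = 1 − 6×52 / (6×35) = 1 − 312/210 ≈ -0.486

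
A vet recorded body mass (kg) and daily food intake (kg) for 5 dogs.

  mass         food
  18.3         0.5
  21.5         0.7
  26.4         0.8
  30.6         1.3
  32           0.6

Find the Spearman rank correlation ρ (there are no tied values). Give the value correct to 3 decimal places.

0.400

Rank mass: 1, 2, 3, 4, 5
Rank food: 1, 3, 4, 5, 2
d = rank(mass) − rank(food): 0, -1, -1, -1, 3; Σd² = 12
ρ = 1 − 6Σd² / [n(n²−1)] = 1 − 6×12 / (5×24) = 1 − 72/120 ≈ 0.400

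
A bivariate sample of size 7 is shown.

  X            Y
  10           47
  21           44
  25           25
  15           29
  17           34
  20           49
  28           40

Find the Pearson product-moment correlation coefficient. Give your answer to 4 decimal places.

n = 7, ΣX = 136, ΣY = 268, ΣX² = 2864, ΣY² = 10768, ΣXY = 5132
nΣXY − ΣXΣY = 35924 − 36448 = -524
nΣX² − (ΣX)² = 20048 − 18496 = 1552; nΣY² − (ΣY)² = 75376 − 71824 = 3552
r = -524 / √(1552 × 3552) = -524 / 2347.9148 ≈ -0.2232

-0.2232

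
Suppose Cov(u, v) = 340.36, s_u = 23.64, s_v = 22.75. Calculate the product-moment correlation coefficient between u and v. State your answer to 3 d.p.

0.633

r = Cov(u,v) / (s_u · s_v) = 340.36 / (23.64 × 22.75)
  = 340.36 / 537.8100 ≈ 0.633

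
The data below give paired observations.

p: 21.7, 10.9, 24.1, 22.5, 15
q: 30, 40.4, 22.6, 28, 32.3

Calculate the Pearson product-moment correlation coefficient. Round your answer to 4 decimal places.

-0.9366

n = 5, Σp = 94.2, Σq = 153.3, Σp² = 1901.76, Σq² = 4870.21, Σpq = 2750.52
nΣpq − ΣpΣq = 13752.6 − 14440.86 = -688.26
nΣp² − (Σp)² = 9508.8 − 8873.64 = 635.16; nΣq² − (Σq)² = 24351.05 − 23500.89 = 850.16
r = -688.26 / √(635.16 × 850.16) = -688.26 / 734.8385 ≈ -0.9366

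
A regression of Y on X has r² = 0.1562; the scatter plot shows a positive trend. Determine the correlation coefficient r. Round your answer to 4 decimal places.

|r| = √0.1562 = 0.3952
The association is positive, so r = 0.3952.

0.3952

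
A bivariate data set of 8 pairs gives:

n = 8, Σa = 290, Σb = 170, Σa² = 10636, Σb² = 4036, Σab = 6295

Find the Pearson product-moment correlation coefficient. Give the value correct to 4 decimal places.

r = (nΣab − ΣaΣb) / √[(nΣa² − (Σa)²)(nΣb² − (Σb)²)]
Numerator: 8×6295 − 290×170 = 1060
Denominator: √[(85088 − 84100)(32288 − 28900)] = √[988 × 3388] = 1829.5748
r = 1060 / 1829.5748 ≈ 0.5794

0.5794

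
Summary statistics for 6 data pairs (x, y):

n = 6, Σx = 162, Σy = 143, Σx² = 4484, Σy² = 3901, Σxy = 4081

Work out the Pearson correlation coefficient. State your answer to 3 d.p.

0.945

r = (nΣxy − ΣxΣy) / √[(nΣx² − (Σx)²)(nΣy² − (Σy)²)]
Numerator: 6×4081 − 162×143 = 1320
Denominator: √[(26904 − 26244)(23406 − 20449)] = √[660 × 2957] = 1397.0039
r = 1320 / 1397.0039 ≈ 0.945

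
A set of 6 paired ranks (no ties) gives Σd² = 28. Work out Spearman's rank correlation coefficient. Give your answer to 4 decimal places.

ρ = 1 − 6Σd² / [n(n²−1)] = 1 − 6×28 / (6×35)
  = 1 − 168/210 = 1 − 0.80000 ≈ 0.2000

0.2000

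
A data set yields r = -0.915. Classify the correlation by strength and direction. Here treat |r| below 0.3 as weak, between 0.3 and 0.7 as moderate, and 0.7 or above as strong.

r = -0.915 < 0 so the relationship is negative.
|r| = 0.915, which falls in the strong range.

strong negative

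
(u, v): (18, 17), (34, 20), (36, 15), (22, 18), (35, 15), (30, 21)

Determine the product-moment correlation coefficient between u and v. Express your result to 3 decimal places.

-0.156

n = 6, Σu = 175, Σv = 106, Σu² = 5385, Σv² = 1904, Σuv = 3077
nΣuv − ΣuΣv = 18462 − 18550 = -88
nΣu² − (Σu)² = 32310 − 30625 = 1685; nΣv² − (Σv)² = 11424 − 11236 = 188
r = -88 / √(1685 × 188) = -88 / 562.8321 ≈ -0.156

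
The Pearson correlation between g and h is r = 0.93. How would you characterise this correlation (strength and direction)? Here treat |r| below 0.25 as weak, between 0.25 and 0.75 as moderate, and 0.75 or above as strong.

r = 0.93 > 0 so the relationship is positive.
|r| = 0.93, which falls in the strong range.

strong positive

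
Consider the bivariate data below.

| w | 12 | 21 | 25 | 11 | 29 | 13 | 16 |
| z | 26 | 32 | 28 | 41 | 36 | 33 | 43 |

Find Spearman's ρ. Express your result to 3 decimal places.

Rank w: 2, 5, 6, 1, 7, 3, 4
Rank z: 1, 3, 2, 6, 5, 4, 7
d = rank(w) − rank(z): 1, 2, 4, -5, 2, -1, -3; Σd² = 60
ρ = 1 − 6Σd² / [n(n²−1)] = 1 − 6×60 / (7×48) = 1 − 360/336 ≈ -0.071

-0.071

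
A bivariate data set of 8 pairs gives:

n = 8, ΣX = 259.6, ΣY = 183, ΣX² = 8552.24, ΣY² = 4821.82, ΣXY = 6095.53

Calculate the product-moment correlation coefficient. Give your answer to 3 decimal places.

0.551

r = (nΣXY − ΣXΣY) / √[(nΣX² − (ΣX)²)(nΣY² − (ΣY)²)]
Numerator: 8×6095.53 − 259.6×183 = 1257.44
Denominator: √[(68417.92 − 67392.16)(38574.56 − 33489)] = √[1025.76 × 5085.56] = 2283.9799
r = 1257.44 / 2283.9799 ≈ 0.551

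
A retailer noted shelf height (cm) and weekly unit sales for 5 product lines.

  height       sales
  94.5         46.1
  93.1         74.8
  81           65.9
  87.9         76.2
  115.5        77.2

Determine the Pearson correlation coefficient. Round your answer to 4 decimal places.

n = 5, Σx = 472, Σy = 340.2, Σx² = 45225.52, Σy² = 23829.34, Σxy = 32272.81
nΣxy − ΣxΣy = 161364.05 − 160574.4 = 789.65
nΣx² − (Σx)² = 226127.6 − 222784 = 3343.6; nΣy² − (Σy)² = 119146.7 − 115736.04 = 3410.66
r = 789.65 / √(3343.6 × 3410.66) = 789.65 / 3376.9635 ≈ 0.2338

0.2338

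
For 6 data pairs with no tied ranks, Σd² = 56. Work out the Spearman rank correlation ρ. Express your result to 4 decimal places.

ρ = 1 − 6Σd² / [n(n²−1)] = 1 − 6×56 / (6×35)
  = 1 − 336/210 = 1 − 1.60000 ≈ -0.6000

-0.6000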